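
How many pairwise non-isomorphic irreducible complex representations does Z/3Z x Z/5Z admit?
15

Solution. The number of irreducible complex representations of a finite group equals its number of conjugacy classes. Z/3Z x Z/5Z is abelian of order 15, so every element is its own conjugacy class: 15 classes, so Z/3Z x Z/5Z (order 15) has exactly 15 irreducible complex representations.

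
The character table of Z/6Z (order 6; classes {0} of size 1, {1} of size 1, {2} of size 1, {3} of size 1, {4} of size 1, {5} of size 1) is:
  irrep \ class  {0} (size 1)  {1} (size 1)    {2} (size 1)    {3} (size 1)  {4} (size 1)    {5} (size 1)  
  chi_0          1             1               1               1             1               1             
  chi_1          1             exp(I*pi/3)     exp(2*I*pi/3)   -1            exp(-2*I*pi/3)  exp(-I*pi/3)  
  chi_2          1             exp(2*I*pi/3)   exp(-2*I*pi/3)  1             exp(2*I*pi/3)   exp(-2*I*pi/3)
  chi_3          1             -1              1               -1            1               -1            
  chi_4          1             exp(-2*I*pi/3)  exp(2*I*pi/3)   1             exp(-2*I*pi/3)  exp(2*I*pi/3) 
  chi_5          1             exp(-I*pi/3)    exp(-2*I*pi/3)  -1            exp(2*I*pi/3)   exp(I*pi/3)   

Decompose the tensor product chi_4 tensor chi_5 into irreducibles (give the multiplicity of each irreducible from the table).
chi_4 tensor chi_5 = chi_3 (all other irreducibles have multiplicity 0).

Solution. The character of a tensor product is the pointwise product (chi_4 * chi_5)(C) = chi_4(C) * chi_5(C):
  {0}: (1)*(1), {1}: (exp(-2*I*pi/3))*(exp(-I*pi/3)), {2}: (exp(2*I*pi/3))*(exp(-2*I*pi/3)), {3}: (1)*(-1), {4}: (exp(-2*I*pi/3))*(exp(2*I*pi/3)), {5}: (exp(2*I*pi/3))*(exp(I*pi/3))
so (chi_4 * chi_5) takes values
  {0} -> 1, {1} -> -1, {2} -> 1, {3} -> -1, {4} -> 1, {5} -> -1.
Now take the inner product of this character with each irreducible chi from the table, <chi_4*chi_5, chi> = (1/6) sum_C |C| (chi_4*chi_5)(C) conj(chi(C)):
  <chi_4*chi_5, chi_0> = (1/6)[1*(1)*conj(1) + 1*(-1)*conj(1) + 1*(1)*conj(1) + 1*(-1)*conj(1) + 1*(1)*conj(1) + 1*(-1)*conj(1)]
      = (1/6)[(1) + (-1) + (1) + (-1) + (1) + (-1)] = 0/6 = 0
  <chi_4*chi_5, chi_1> = (1/6)[1*(1)*conj(1) + 1*(-1)*conj(exp(I*pi/3)) + 1*(1)*conj(exp(2*I*pi/3)) + 1*(-1)*conj(-1) + 1*(1)*conj(exp(-2*I*pi/3)) + 1*(-1)*conj(exp(-I*pi/3))]
      = (1/6)[(1) + (-exp(-I*pi/3)) + (exp(-2*I*pi/3)) + (1) + (exp(2*I*pi/3)) + (-exp(I*pi/3))] = 0/6 = 0
  <chi_4*chi_5, chi_2> = (1/6)[1*(1)*conj(1) + 1*(-1)*conj(exp(2*I*pi/3)) + 1*(1)*conj(exp(-2*I*pi/3)) + 1*(-1)*conj(1) + 1*(1)*conj(exp(2*I*pi/3)) + 1*(-1)*conj(exp(-2*I*pi/3))]
      = (1/6)[(1) + (-exp(-2*I*pi/3)) + (exp(2*I*pi/3)) + (-1) + (exp(-2*I*pi/3)) + (-exp(2*I*pi/3))] = 0/6 = 0
  <chi_4*chi_5, chi_3> = (1/6)[1*(1)*conj(1) + 1*(-1)*conj(-1) + 1*(1)*conj(1) + 1*(-1)*conj(-1) + 1*(1)*conj(1) + 1*(-1)*conj(-1)]
      = (1/6)[(1) + (1) + (1) + (1) + (1) + (1)] = 6/6 = 1
  <chi_4*chi_5, chi_4> = (1/6)[1*(1)*conj(1) + 1*(-1)*conj(exp(-2*I*pi/3)) + 1*(1)*conj(exp(2*I*pi/3)) + 1*(-1)*conj(1) + 1*(1)*conj(exp(-2*I*pi/3)) + 1*(-1)*conj(exp(2*I*pi/3))]
      = (1/6)[(1) + (-exp(2*I*pi/3)) + (exp(-2*I*pi/3)) + (-1) + (exp(2*I*pi/3)) + (-exp(-2*I*pi/3))] = 0/6 = 0
  <chi_4*chi_5, chi_5> = (1/6)[1*(1)*conj(1) + 1*(-1)*conj(exp(-I*pi/3)) + 1*(1)*conj(exp(-2*I*pi/3)) + 1*(-1)*conj(-1) + 1*(1)*conj(exp(2*I*pi/3)) + 1*(-1)*conj(exp(I*pi/3))]
      = (1/6)[(1) + (-exp(I*pi/3)) + (exp(2*I*pi/3)) + (1) + (exp(-2*I*pi/3)) + (-exp(-I*pi/3))] = 0/6 = 0
(Exp terms are combined using exp(i*s)*conj(exp(i*t)) = exp(i*(s-t)), and sums of them are collapsed using the identity that for every m > 1 the m distinct m-th roots of unity sum to 0, e.g. 1 + exp(2*I*pi/3) + exp(-2*I*pi/3) = 0.)
Hence the multiplicities are chi_3: 1. Dimension check: dim(chi_4)*dim(chi_5) = 1*1 = 1 and sum (mult * dim) = 1*1 = 1.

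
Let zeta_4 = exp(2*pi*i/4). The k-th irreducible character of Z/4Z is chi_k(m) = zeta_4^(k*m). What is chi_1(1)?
chi_1(1) = zeta_4^1 = I

Justification: chi_1(1) = zeta_4^(1*1) = zeta_4^1. Since zeta_4^4 = 1, this equals zeta_4^1 = exp(2*pi*i*1/4) = I.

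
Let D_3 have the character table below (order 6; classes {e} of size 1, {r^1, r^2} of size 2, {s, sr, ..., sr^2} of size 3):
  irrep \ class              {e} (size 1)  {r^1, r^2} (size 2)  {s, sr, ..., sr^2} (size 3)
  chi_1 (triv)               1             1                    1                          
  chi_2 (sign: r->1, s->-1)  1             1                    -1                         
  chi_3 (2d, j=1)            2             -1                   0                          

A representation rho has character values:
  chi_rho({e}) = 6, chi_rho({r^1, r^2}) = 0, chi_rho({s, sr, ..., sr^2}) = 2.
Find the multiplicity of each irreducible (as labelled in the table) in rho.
Multiplicities: chi_1: 2, chi_2: 0, chi_3: 2.

Proof sketch: Use <chi_rho, chi> = (1/|G|) sum_C |C| * chi_rho(C) * conj(chi(C)) with |G| = 6 for each irreducible chi in the table:
  <chi_rho, chi_1> = (1/6)[1*(6)*conj(1) + 2*(0)*conj(1) + 3*(2)*conj(1)]
      = (1/6)[(6) + (0) + (6)] = 12/6 = 2
  <chi_rho, chi_2> = (1/6)[1*(6)*conj(1) + 2*(0)*conj(1) + 3*(2)*conj(-1)]
      = (1/6)[(6) + (0) + (-6)] = 0/6 = 0
  <chi_rho, chi_3> = (1/6)[1*(6)*conj(2) + 2*(0)*conj(-1) + 3*(2)*conj(0)]
      = (1/6)[(12) + (0) + (0)] = 12/6 = 2
Dimension check: dim(rho) = sum (mult * dim) = 2*1 + 0*1 + 2*2 = 6 = chi_rho(e) = 6.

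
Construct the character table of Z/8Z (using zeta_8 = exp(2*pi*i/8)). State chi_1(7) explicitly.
Character table of Z/8Z (irreps indexed chi_0,...,chi_7 with chi_k(m) = zeta_8^(k*m), zeta_8 = exp(2*pi*i/8)):
  irrep \ class  {0} (size 1)  {1} (size 1)    {2} (size 1)  {3} (size 1)    {4} (size 1)  {5} (size 1)    {6} (size 1)  {7} (size 1)  
  chi_0          1             1               1             1               1             1               1             1             
  chi_1          1             exp(I*pi/4)     I             exp(3*I*pi/4)   -1            exp(-3*I*pi/4)  -I            exp(-I*pi/4)  
  chi_2          1             I               -1            -I              1             I               -1            -I            
  chi_3          1             exp(3*I*pi/4)   -I            exp(I*pi/4)     -1            exp(-I*pi/4)    I             exp(-3*I*pi/4)
  chi_4          1             -1              1             -1              1             -1              1             -1            
  chi_5          1             exp(-3*I*pi/4)  I             exp(-I*pi/4)    -1            exp(I*pi/4)     -I            exp(3*I*pi/4) 
  chi_6          1             -I              -1            I               1             -I              -1            I             
  chi_7          1             exp(-I*pi/4)    -I            exp(-3*I*pi/4)  -1            exp(3*I*pi/4)   I             exp(I*pi/4)   

Spot check: chi_1(7) = zeta_8^(1*7) = zeta_8^7 = exp(-I*pi/4).

Working: Z/8Z is abelian, so all 8 irreducible complex representations are 1-dimensional. They are given by chi_k(m) = zeta_8^(k*m) for k = 0,...,7. Row orthogonality: sum_m chi_k(m) conj(chi_l(m)) = 8 * [k = l].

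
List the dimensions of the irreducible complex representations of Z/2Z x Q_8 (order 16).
Dimensions: 1, 1, 1, 1, 1, 1, 1, 1, 2, 2

Argument: There are 10 irreducibles (= number of conjugacy classes). Their dimensions d_i satisfy sum d_i^2 = |G| = 16: 1 + 1 + 1 + 1 + 1 + 1 + 1 + 1 + 4 + 4 = 16. (For the product with Z/2Z: each of the 2 1-dim characters of Z/2Z tensors with each irrep of Q_8, giving 2 copies of each Q_8-dimension.)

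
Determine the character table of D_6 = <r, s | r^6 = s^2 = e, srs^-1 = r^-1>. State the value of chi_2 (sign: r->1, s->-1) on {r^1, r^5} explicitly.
Conjugacy classes: {e} of size 1, {r^3} of size 1, {r^1, r^5} of size 2, {r^2, r^4} of size 2, {s, sr^2, ...} of size 3, {sr, sr^3, ...} of size 3.
Character table:
  irrep \ class              {e} (size 1)  {r^3} (size 1)  {r^1, r^5} (size 2)  {r^2, r^4} (size 2)  {s, sr^2, ...} (size 3)  {sr, sr^3, ...} (size 3)
  chi_1 (triv)               1             1               1                    1                    1                        1                       
  chi_2 (sign: r->1, s->-1)  1             1               1                    1                    -1                       -1                      
  chi_3 (r->-1, s->1)        1             -1              -1                   1                    1                        -1                      
  chi_4 (r->-1, s->-1)       1             -1              -1                   1                    -1                       1                       
  chi_5 (2d, j=1)            2             -2              1                    -1                   0                        0                       
  chi_6 (2d, j=2)            2             2               -1                   -1                   0                        0                       

Spot check: chi_2 (sign: r->1, s->-1) on {r^1, r^5} = 1.

Argument: D_6 has order 2*6 = 12 with 6 conjugacy classes, hence 6 irreducibles. Sum of squared dims 1 + 1 + 1 + 1 + 4 + 4 = 12 = |G|. Linear characters come from the abelianisation; the 2-dimensional irreps have character r^k -> 2*cos(2*pi*j*k/6), reflections -> 0.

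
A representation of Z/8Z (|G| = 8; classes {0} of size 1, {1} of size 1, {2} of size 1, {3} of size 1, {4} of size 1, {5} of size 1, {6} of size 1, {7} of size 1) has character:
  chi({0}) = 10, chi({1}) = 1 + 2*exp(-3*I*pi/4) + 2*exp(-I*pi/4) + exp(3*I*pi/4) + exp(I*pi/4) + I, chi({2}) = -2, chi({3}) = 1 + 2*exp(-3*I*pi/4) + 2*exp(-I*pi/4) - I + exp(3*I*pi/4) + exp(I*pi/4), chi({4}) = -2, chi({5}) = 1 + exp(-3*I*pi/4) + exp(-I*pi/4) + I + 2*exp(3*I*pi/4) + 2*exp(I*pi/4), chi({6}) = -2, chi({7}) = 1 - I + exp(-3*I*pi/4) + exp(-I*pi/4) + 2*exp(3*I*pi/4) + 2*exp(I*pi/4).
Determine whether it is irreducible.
Not irreducible (reducible): <chi, chi> = 16 > 1.

Justification: <chi, chi> = (1/|G|) sum_C |C| * |chi(C)|^2 = (1/8)[1*|10|^2 + 1*|1 + 2*exp(-3*I*pi/4) + 2*exp(-I*pi/4) + exp(3*I*pi/4) + exp(I*pi/4) + I|^2 + 1*|-2|^2 + 1*|1 + 2*exp(-3*I*pi/4) + 2*exp(-I*pi/4) - I + exp(3*I*pi/4) + exp(I*pi/4)|^2 + 1*|-2|^2 + 1*|1 + exp(-3*I*pi/4) + exp(-I*pi/4) + I + 2*exp(3*I*pi/4) + 2*exp(I*pi/4)|^2 + 1*|-2|^2 + 1*|1 - I + exp(-3*I*pi/4) + exp(-I*pi/4) + 2*exp(3*I*pi/4) + 2*exp(I*pi/4)|^2]
  = (1/8)[(100) + (4 + 4*exp(-3*I*pi/4) + 2*exp(-I*pi/4) + 2*exp(I*pi/4) + 4*exp(3*I*pi/4)) + (4) + (4 + 4*exp(-I*pi/4) + 2*exp(-3*I*pi/4) + 2*exp(3*I*pi/4) + 4*exp(I*pi/4)) + (4) + (4 + 4*exp(-I*pi/4) + 2*exp(-3*I*pi/4) + 2*exp(3*I*pi/4) + 4*exp(I*pi/4)) + (4) + (4 + 4*exp(-3*I*pi/4) + 2*exp(-I*pi/4) + 2*exp(I*pi/4) + 4*exp(3*I*pi/4))] = 128/8 = 16.
(Exp terms are combined using exp(i*s)*conj(exp(i*t)) = exp(i*(s-t)), and sums of them are collapsed using the identity that for every m > 1 the m distinct m-th roots of unity sum to 0, e.g. 1 + exp(2*I*pi/3) + exp(-2*I*pi/3) = 0.)
A character is irreducible iff <chi, chi> = 1, so this representation is reducible.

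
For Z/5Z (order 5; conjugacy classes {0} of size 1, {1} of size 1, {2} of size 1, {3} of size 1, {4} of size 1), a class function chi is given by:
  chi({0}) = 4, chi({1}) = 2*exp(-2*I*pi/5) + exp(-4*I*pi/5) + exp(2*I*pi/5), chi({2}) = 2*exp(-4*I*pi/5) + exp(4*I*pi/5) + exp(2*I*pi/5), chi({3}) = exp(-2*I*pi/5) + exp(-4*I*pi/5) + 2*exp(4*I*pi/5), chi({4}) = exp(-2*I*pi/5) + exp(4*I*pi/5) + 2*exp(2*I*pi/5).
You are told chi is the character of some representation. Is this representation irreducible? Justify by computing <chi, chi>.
Not irreducible (reducible): <chi, chi> = 6 > 1.

Details: <chi, chi> = (1/|G|) sum_C |C| * |chi(C)|^2 = (1/5)[1*|4|^2 + 1*|2*exp(-2*I*pi/5) + exp(-4*I*pi/5) + exp(2*I*pi/5)|^2 + 1*|2*exp(-4*I*pi/5) + exp(4*I*pi/5) + exp(2*I*pi/5)|^2 + 1*|exp(-2*I*pi/5) + exp(-4*I*pi/5) + 2*exp(4*I*pi/5)|^2 + 1*|exp(-2*I*pi/5) + exp(4*I*pi/5) + 2*exp(2*I*pi/5)|^2]
  = (1/5)[(16) + (6 + 2*exp(-2*I*pi/5) + 3*exp(-4*I*pi/5) + 3*exp(4*I*pi/5) + 2*exp(2*I*pi/5)) + (6 + 3*exp(-2*I*pi/5) + 2*exp(-4*I*pi/5) + 2*exp(4*I*pi/5) + 3*exp(2*I*pi/5)) + (6 + 3*exp(-2*I*pi/5) + 2*exp(-4*I*pi/5) + 2*exp(4*I*pi/5) + 3*exp(2*I*pi/5)) + (6 + 2*exp(-2*I*pi/5) + 3*exp(-4*I*pi/5) + 3*exp(4*I*pi/5) + 2*exp(2*I*pi/5))] = 30/5 = 6.
(Exp terms are combined using exp(i*s)*conj(exp(i*t)) = exp(i*(s-t)), and sums of them are collapsed using the identity that for every m > 1 the m distinct m-th roots of unity sum to 0, e.g. 1 + exp(2*I*pi/3) + exp(-2*I*pi/3) = 0.)
A character is irreducible iff <chi, chi> = 1, so this representation is reducible.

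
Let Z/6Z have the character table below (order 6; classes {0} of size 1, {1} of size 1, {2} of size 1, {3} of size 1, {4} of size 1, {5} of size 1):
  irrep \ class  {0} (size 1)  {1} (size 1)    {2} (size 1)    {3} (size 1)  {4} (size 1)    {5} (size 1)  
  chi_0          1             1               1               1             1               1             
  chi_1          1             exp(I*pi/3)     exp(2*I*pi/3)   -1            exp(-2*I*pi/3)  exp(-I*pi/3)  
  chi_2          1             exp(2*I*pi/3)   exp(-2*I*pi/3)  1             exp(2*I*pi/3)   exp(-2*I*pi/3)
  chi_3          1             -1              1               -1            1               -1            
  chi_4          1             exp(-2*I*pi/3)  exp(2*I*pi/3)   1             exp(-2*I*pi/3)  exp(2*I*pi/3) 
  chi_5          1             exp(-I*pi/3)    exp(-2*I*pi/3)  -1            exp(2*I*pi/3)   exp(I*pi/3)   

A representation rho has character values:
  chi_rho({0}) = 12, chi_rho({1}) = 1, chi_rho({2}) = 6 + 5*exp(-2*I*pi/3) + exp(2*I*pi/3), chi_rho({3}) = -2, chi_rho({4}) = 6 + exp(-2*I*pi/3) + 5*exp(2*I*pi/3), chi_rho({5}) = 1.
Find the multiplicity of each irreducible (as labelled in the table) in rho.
Multiplicities: chi_0: 3, chi_1: 1, chi_2: 2, chi_3: 3, chi_4: 0, chi_5: 3.

Justification: Use <chi_rho, chi> = (1/|G|) sum_C |C| * chi_rho(C) * conj(chi(C)) with |G| = 6 for each irreducible chi in the table:
  <chi_rho, chi_0> = (1/6)[1*(12)*conj(1) + 1*(1)*conj(1) + 1*(6 + 5*exp(-2*I*pi/3) + exp(2*I*pi/3))*conj(1) + 1*(-2)*conj(1) + 1*(6 + exp(-2*I*pi/3) + 5*exp(2*I*pi/3))*conj(1) + 1*(1)*conj(1)]
      = (1/6)[(12) + (1) + (6 + 5*exp(-2*I*pi/3) + exp(2*I*pi/3)) + (-2) + (6 + exp(-2*I*pi/3) + 5*exp(2*I*pi/3)) + (1)] = 18/6 = 3
  <chi_rho, chi_1> = (1/6)[1*(12)*conj(1) + 1*(1)*conj(exp(I*pi/3)) + 1*(6 + 5*exp(-2*I*pi/3) + exp(2*I*pi/3))*conj(exp(2*I*pi/3)) + 1*(-2)*conj(-1) + 1*(6 + exp(-2*I*pi/3) + 5*exp(2*I*pi/3))*conj(exp(-2*I*pi/3)) + 1*(1)*conj(exp(-I*pi/3))]
      = (1/6)[(12) + (1 + 3*exp(-2*I*pi/3) + 2*exp(I*pi/3)) + (1 + 6*exp(-2*I*pi/3) + 5*exp(2*I*pi/3)) + (2) + (1 + 5*exp(-2*I*pi/3) + 6*exp(2*I*pi/3)) + (1 + 2*exp(-I*pi/3) + 3*exp(2*I*pi/3))] = 6/6 = 1
  <chi_rho, chi_2> = (1/6)[1*(12)*conj(1) + 1*(1)*conj(exp(2*I*pi/3)) + 1*(6 + 5*exp(-2*I*pi/3) + exp(2*I*pi/3))*conj(exp(-2*I*pi/3)) + 1*(-2)*conj(1) + 1*(6 + exp(-2*I*pi/3) + 5*exp(2*I*pi/3))*conj(exp(2*I*pi/3)) + 1*(1)*conj(exp(-2*I*pi/3))]
      = (1/6)[(12) + (-1 + exp(-I*pi/3)) + (5 + exp(-2*I*pi/3) + 6*exp(2*I*pi/3)) + (-2) + (5 + 6*exp(-2*I*pi/3) + exp(2*I*pi/3)) + (-1 + exp(I*pi/3))] = 12/6 = 2
  <chi_rho, chi_3> = (1/6)[1*(12)*conj(1) + 1*(1)*conj(-1) + 1*(6 + 5*exp(-2*I*pi/3) + exp(2*I*pi/3))*conj(1) + 1*(-2)*conj(-1) + 1*(6 + exp(-2*I*pi/3) + 5*exp(2*I*pi/3))*conj(1) + 1*(1)*conj(-1)]
      = (1/6)[(12) + (-1) + (6 + 5*exp(-2*I*pi/3) + exp(2*I*pi/3)) + (2) + (6 + exp(-2*I*pi/3) + 5*exp(2*I*pi/3)) + (-1)] = 18/6 = 3
  <chi_rho, chi_4> = (1/6)[1*(12)*conj(1) + 1*(1)*conj(exp(-2*I*pi/3)) + 1*(6 + 5*exp(-2*I*pi/3) + exp(2*I*pi/3))*conj(exp(2*I*pi/3)) + 1*(-2)*conj(1) + 1*(6 + exp(-2*I*pi/3) + 5*exp(2*I*pi/3))*conj(exp(-2*I*pi/3)) + 1*(1)*conj(exp(2*I*pi/3))]
      = (1/6)[(12) + (-1 + 2*exp(-2*I*pi/3) + 3*exp(I*pi/3)) + (1 + 6*exp(-2*I*pi/3) + 5*exp(2*I*pi/3)) + (-2) + (1 + 5*exp(-2*I*pi/3) + 6*exp(2*I*pi/3)) + (-1 + 3*exp(-I*pi/3) + 2*exp(2*I*pi/3))] = 0/6 = 0
  <chi_rho, chi_5> = (1/6)[1*(12)*conj(1) + 1*(1)*conj(exp(-I*pi/3)) + 1*(6 + 5*exp(-2*I*pi/3) + exp(2*I*pi/3))*conj(exp(-2*I*pi/3)) + 1*(-2)*conj(-1) + 1*(6 + exp(-2*I*pi/3) + 5*exp(2*I*pi/3))*conj(exp(2*I*pi/3)) + 1*(1)*conj(exp(I*pi/3))]
      = (1/6)[(12) + (1 + exp(2*I*pi/3)) + (5 + exp(-2*I*pi/3) + 6*exp(2*I*pi/3)) + (2) + (5 + 6*exp(-2*I*pi/3) + exp(2*I*pi/3)) + (1 + exp(-2*I*pi/3))] = 18/6 = 3
(Exp terms are combined using exp(i*s)*conj(exp(i*t)) = exp(i*(s-t)), and sums of them are collapsed using the identity that for every m > 1 the m distinct m-th roots of unity sum to 0, e.g. 1 + exp(2*I*pi/3) + exp(-2*I*pi/3) = 0.)
Dimension check: dim(rho) = sum (mult * dim) = 3*1 + 1*1 + 2*1 + 3*1 + 0*1 + 3*1 = 12 = chi_rho(e) = 12.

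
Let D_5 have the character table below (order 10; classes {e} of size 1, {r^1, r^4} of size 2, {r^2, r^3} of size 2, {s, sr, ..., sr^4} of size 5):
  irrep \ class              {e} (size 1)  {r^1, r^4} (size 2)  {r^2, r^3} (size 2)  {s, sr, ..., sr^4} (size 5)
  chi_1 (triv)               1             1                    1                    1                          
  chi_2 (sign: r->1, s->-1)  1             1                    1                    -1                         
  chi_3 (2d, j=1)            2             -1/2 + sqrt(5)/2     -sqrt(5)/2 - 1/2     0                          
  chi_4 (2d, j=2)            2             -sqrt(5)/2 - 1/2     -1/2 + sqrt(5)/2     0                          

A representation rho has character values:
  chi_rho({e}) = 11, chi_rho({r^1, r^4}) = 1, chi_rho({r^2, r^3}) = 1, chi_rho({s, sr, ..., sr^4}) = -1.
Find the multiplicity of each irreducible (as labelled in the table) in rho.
Multiplicities: chi_1: 1, chi_2: 2, chi_3: 2, chi_4: 2.

Derivation: Use <chi_rho, chi> = (1/|G|) sum_C |C| * chi_rho(C) * conj(chi(C)) with |G| = 10 for each irreducible chi in the table:
  <chi_rho, chi_1> = (1/10)[1*(11)*conj(1) + 2*(1)*conj(1) + 2*(1)*conj(1) + 5*(-1)*conj(1)]
      = (1/10)[(11) + (2) + (2) + (-5)] = 10/10 = 1
  <chi_rho, chi_2> = (1/10)[1*(11)*conj(1) + 2*(1)*conj(1) + 2*(1)*conj(1) + 5*(-1)*conj(-1)]
      = (1/10)[(11) + (2) + (2) + (5)] = 20/10 = 2
  <chi_rho, chi_3> = (1/10)[1*(11)*conj(2) + 2*(1)*conj(-1/2 + sqrt(5)/2) + 2*(1)*conj(-sqrt(5)/2 - 1/2) + 5*(-1)*conj(0)]
      = (1/10)[(22) + (-1 + sqrt(5)) + (-sqrt(5) - 1) + (0)] = 20/10 = 2
  <chi_rho, chi_4> = (1/10)[1*(11)*conj(2) + 2*(1)*conj(-sqrt(5)/2 - 1/2) + 2*(1)*conj(-1/2 + sqrt(5)/2) + 5*(-1)*conj(0)]
      = (1/10)[(22) + (-sqrt(5) - 1) + (-1 + sqrt(5)) + (0)] = 20/10 = 2
Dimension check: dim(rho) = sum (mult * dim) = 1*1 + 2*1 + 2*2 + 2*2 = 11 = chi_rho(e) = 11.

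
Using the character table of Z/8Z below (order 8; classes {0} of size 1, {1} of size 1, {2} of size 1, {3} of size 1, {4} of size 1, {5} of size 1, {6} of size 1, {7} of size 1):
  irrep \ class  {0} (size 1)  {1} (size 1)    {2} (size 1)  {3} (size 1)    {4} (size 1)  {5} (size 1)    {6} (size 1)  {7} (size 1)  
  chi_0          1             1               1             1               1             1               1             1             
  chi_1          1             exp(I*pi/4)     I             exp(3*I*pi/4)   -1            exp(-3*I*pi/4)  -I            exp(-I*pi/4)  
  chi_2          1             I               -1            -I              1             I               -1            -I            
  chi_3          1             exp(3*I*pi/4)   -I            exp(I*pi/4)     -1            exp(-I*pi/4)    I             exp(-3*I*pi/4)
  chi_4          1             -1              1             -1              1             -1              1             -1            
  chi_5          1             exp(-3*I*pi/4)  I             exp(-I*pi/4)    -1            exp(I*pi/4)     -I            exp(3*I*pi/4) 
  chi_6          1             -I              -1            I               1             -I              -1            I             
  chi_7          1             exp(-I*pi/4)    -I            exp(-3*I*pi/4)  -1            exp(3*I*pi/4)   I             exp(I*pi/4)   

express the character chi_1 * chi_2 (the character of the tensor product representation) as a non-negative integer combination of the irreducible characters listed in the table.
chi_1 tensor chi_2 = chi_3 (all other irreducibles have multiplicity 0).

Working: The character of a tensor product is the pointwise product (chi_1 * chi_2)(C) = chi_1(C) * chi_2(C):
  {0}: (1)*(1), {1}: (exp(I*pi/4))*(I), {2}: (I)*(-1), {3}: (exp(3*I*pi/4))*(-I), {4}: (-1)*(1), {5}: (exp(-3*I*pi/4))*(I), {6}: (-I)*(-1), {7}: (exp(-I*pi/4))*(-I)
so (chi_1 * chi_2) takes values
  {0} -> 1, {1} -> exp(3*I*pi/4), {2} -> -I, {3} -> -exp(-3*I*pi/4), {4} -> -1, {5} -> exp(-I*pi/4), {6} -> I, {7} -> -exp(I*pi/4).
Now take the inner product of this character with each irreducible chi from the table, <chi_1*chi_2, chi> = (1/8) sum_C |C| (chi_1*chi_2)(C) conj(chi(C)):
  <chi_1*chi_2, chi_0> = (1/8)[1*(1)*conj(1) + 1*(exp(3*I*pi/4))*conj(1) + 1*(-I)*conj(1) + 1*(-exp(-3*I*pi/4))*conj(1) + 1*(-1)*conj(1) + 1*(exp(-I*pi/4))*conj(1) + 1*(I)*conj(1) + 1*(-exp(I*pi/4))*conj(1)]
      = (1/8)[(1) + (exp(3*I*pi/4)) + (-I) + (-exp(-3*I*pi/4)) + (-1) + (exp(-I*pi/4)) + (I) + (-exp(I*pi/4))] = 0/8 = 0
  <chi_1*chi_2, chi_1> = (1/8)[1*(1)*conj(1) + 1*(exp(3*I*pi/4))*conj(exp(I*pi/4)) + 1*(-I)*conj(I) + 1*(-exp(-3*I*pi/4))*conj(exp(3*I*pi/4)) + 1*(-1)*conj(-1) + 1*(exp(-I*pi/4))*conj(exp(-3*I*pi/4)) + 1*(I)*conj(-I) + 1*(-exp(I*pi/4))*conj(exp(-I*pi/4))]
      = (1/8)[(1) + (I) + (-1) + (-I) + (1) + (I) + (-1) + (-I)] = 0/8 = 0
  <chi_1*chi_2, chi_2> = (1/8)[1*(1)*conj(1) + 1*(exp(3*I*pi/4))*conj(I) + 1*(-I)*conj(-1) + 1*(-exp(-3*I*pi/4))*conj(-I) + 1*(-1)*conj(1) + 1*(exp(-I*pi/4))*conj(I) + 1*(I)*conj(-1) + 1*(-exp(I*pi/4))*conj(-I)]
      = (1/8)[(1) + (-exp(-3*I*pi/4)) + (I) + (-exp(-I*pi/4)) + (-1) + (-exp(I*pi/4)) + (-I) + (-exp(3*I*pi/4))] = 0/8 = 0
  <chi_1*chi_2, chi_3> = (1/8)[1*(1)*conj(1) + 1*(exp(3*I*pi/4))*conj(exp(3*I*pi/4)) + 1*(-I)*conj(-I) + 1*(-exp(-3*I*pi/4))*conj(exp(I*pi/4)) + 1*(-1)*conj(-1) + 1*(exp(-I*pi/4))*conj(exp(-I*pi/4)) + 1*(I)*conj(I) + 1*(-exp(I*pi/4))*conj(exp(-3*I*pi/4))]
      = (1/8)[(1) + (1) + (1) + (1) + (1) + (1) + (1) + (1)] = 8/8 = 1
  <chi_1*chi_2, chi_4> = (1/8)[1*(1)*conj(1) + 1*(exp(3*I*pi/4))*conj(-1) + 1*(-I)*conj(1) + 1*(-exp(-3*I*pi/4))*conj(-1) + 1*(-1)*conj(1) + 1*(exp(-I*pi/4))*conj(-1) + 1*(I)*conj(1) + 1*(-exp(I*pi/4))*conj(-1)]
      = (1/8)[(1) + (-exp(3*I*pi/4)) + (-I) + (exp(-3*I*pi/4)) + (-1) + (-exp(-I*pi/4)) + (I) + (exp(I*pi/4))] = 0/8 = 0
  <chi_1*chi_2, chi_5> = (1/8)[1*(1)*conj(1) + 1*(exp(3*I*pi/4))*conj(exp(-3*I*pi/4)) + 1*(-I)*conj(I) + 1*(-exp(-3*I*pi/4))*conj(exp(-I*pi/4)) + 1*(-1)*conj(-1) + 1*(exp(-I*pi/4))*conj(exp(I*pi/4)) + 1*(I)*conj(-I) + 1*(-exp(I*pi/4))*conj(exp(3*I*pi/4))]
      = (1/8)[(1) + (-I) + (-1) + (I) + (1) + (-I) + (-1) + (I)] = 0/8 = 0
  <chi_1*chi_2, chi_6> = (1/8)[1*(1)*conj(1) + 1*(exp(3*I*pi/4))*conj(-I) + 1*(-I)*conj(-1) + 1*(-exp(-3*I*pi/4))*conj(I) + 1*(-1)*conj(1) + 1*(exp(-I*pi/4))*conj(-I) + 1*(I)*conj(-1) + 1*(-exp(I*pi/4))*conj(I)]
      = (1/8)[(1) + (exp(-3*I*pi/4)) + (I) + (exp(-I*pi/4)) + (-1) + (exp(I*pi/4)) + (-I) + (exp(3*I*pi/4))] = 0/8 = 0
  <chi_1*chi_2, chi_7> = (1/8)[1*(1)*conj(1) + 1*(exp(3*I*pi/4))*conj(exp(-I*pi/4)) + 1*(-I)*conj(-I) + 1*(-exp(-3*I*pi/4))*conj(exp(-3*I*pi/4)) + 1*(-1)*conj(-1) + 1*(exp(-I*pi/4))*conj(exp(3*I*pi/4)) + 1*(I)*conj(I) + 1*(-exp(I*pi/4))*conj(exp(I*pi/4))]
      = (1/8)[(1) + (-1) + (1) + (-1) + (1) + (-1) + (1) + (-1)] = 0/8 = 0
(Exp terms are combined using exp(i*s)*conj(exp(i*t)) = exp(i*(s-t)), and sums of them are collapsed using the identity that for every m > 1 the m distinct m-th roots of unity sum to 0, e.g. 1 + exp(2*I*pi/3) + exp(-2*I*pi/3) = 0.)
Hence the multiplicities are chi_3: 1. Dimension check: dim(chi_1)*dim(chi_2) = 1*1 = 1 and sum (mult * dim) = 1*1 = 1.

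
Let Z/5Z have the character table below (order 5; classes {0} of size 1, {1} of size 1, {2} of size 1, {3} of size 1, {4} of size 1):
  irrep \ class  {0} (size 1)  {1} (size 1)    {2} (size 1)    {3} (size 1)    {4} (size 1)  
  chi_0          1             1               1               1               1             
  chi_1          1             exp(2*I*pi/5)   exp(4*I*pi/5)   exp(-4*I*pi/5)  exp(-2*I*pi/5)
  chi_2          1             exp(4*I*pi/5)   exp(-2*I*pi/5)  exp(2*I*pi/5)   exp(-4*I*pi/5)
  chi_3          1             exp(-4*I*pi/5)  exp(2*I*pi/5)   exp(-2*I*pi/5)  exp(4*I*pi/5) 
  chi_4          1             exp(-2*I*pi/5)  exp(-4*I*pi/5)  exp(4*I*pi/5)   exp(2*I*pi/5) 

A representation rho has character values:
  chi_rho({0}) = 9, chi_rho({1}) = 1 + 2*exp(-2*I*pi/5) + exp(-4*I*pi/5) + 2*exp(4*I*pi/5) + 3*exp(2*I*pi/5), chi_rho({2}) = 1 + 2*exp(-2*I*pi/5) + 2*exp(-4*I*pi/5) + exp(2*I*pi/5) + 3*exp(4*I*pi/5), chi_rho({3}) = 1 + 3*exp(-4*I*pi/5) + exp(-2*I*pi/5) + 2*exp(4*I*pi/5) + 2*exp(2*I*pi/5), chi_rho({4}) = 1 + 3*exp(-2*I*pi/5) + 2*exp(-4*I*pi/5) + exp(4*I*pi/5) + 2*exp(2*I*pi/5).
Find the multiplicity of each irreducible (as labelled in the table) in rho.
Multiplicities: chi_0: 1, chi_1: 3, chi_2: 2, chi_3: 1, chi_4: 2.

Solution. Use <chi_rho, chi> = (1/|G|) sum_C |C| * chi_rho(C) * conj(chi(C)) with |G| = 5 for each irreducible chi in the table:
  <chi_rho, chi_0> = (1/5)[1*(9)*conj(1) + 1*(1 + 2*exp(-2*I*pi/5) + exp(-4*I*pi/5) + 2*exp(4*I*pi/5) + 3*exp(2*I*pi/5))*conj(1) + 1*(1 + 2*exp(-2*I*pi/5) + 2*exp(-4*I*pi/5) + exp(2*I*pi/5) + 3*exp(4*I*pi/5))*conj(1) + 1*(1 + 3*exp(-4*I*pi/5) + exp(-2*I*pi/5) + 2*exp(4*I*pi/5) + 2*exp(2*I*pi/5))*conj(1) + 1*(1 + 3*exp(-2*I*pi/5) + 2*exp(-4*I*pi/5) + exp(4*I*pi/5) + 2*exp(2*I*pi/5))*conj(1)]
      = (1/5)[(9) + (1 + 2*exp(-2*I*pi/5) + exp(-4*I*pi/5) + 2*exp(4*I*pi/5) + 3*exp(2*I*pi/5)) + (1 + 2*exp(-2*I*pi/5) + 2*exp(-4*I*pi/5) + exp(2*I*pi/5) + 3*exp(4*I*pi/5)) + (1 + 3*exp(-4*I*pi/5) + exp(-2*I*pi/5) + 2*exp(4*I*pi/5) + 2*exp(2*I*pi/5)) + (1 + 3*exp(-2*I*pi/5) + 2*exp(-4*I*pi/5) + exp(4*I*pi/5) + 2*exp(2*I*pi/5))] = 5/5 = 1
  <chi_rho, chi_1> = (1/5)[1*(9)*conj(1) + 1*(1 + 2*exp(-2*I*pi/5) + exp(-4*I*pi/5) + 2*exp(4*I*pi/5) + 3*exp(2*I*pi/5))*conj(exp(2*I*pi/5)) + 1*(1 + 2*exp(-2*I*pi/5) + 2*exp(-4*I*pi/5) + exp(2*I*pi/5) + 3*exp(4*I*pi/5))*conj(exp(4*I*pi/5)) + 1*(1 + 3*exp(-4*I*pi/5) + exp(-2*I*pi/5) + 2*exp(4*I*pi/5) + 2*exp(2*I*pi/5))*conj(exp(-4*I*pi/5)) + 1*(1 + 3*exp(-2*I*pi/5) + 2*exp(-4*I*pi/5) + exp(4*I*pi/5) + 2*exp(2*I*pi/5))*conj(exp(-2*I*pi/5))]
      = (1/5)[(9) + (3 + 2*exp(-4*I*pi/5) + exp(-2*I*pi/5) + exp(4*I*pi/5) + 2*exp(2*I*pi/5)) + (3 + exp(-2*I*pi/5) + exp(-4*I*pi/5) + 2*exp(4*I*pi/5) + 2*exp(2*I*pi/5)) + (3 + 2*exp(-2*I*pi/5) + 2*exp(-4*I*pi/5) + exp(4*I*pi/5) + exp(2*I*pi/5)) + (3 + 2*exp(-2*I*pi/5) + exp(-4*I*pi/5) + exp(2*I*pi/5) + 2*exp(4*I*pi/5))] = 15/5 = 3
  <chi_rho, chi_2> = (1/5)[1*(9)*conj(1) + 1*(1 + 2*exp(-2*I*pi/5) + exp(-4*I*pi/5) + 2*exp(4*I*pi/5) + 3*exp(2*I*pi/5))*conj(exp(4*I*pi/5)) + 1*(1 + 2*exp(-2*I*pi/5) + 2*exp(-4*I*pi/5) + exp(2*I*pi/5) + 3*exp(4*I*pi/5))*conj(exp(-2*I*pi/5)) + 1*(1 + 3*exp(-4*I*pi/5) + exp(-2*I*pi/5) + 2*exp(4*I*pi/5) + 2*exp(2*I*pi/5))*conj(exp(2*I*pi/5)) + 1*(1 + 3*exp(-2*I*pi/5) + 2*exp(-4*I*pi/5) + exp(4*I*pi/5) + 2*exp(2*I*pi/5))*conj(exp(-4*I*pi/5))]
      = (1/5)[(9) + (2 + 3*exp(-2*I*pi/5) + exp(-4*I*pi/5) + exp(2*I*pi/5) + 2*exp(4*I*pi/5)) + (2 + 2*exp(-2*I*pi/5) + 3*exp(-4*I*pi/5) + exp(4*I*pi/5) + exp(2*I*pi/5)) + (2 + exp(-2*I*pi/5) + exp(-4*I*pi/5) + 3*exp(4*I*pi/5) + 2*exp(2*I*pi/5)) + (2 + 2*exp(-4*I*pi/5) + exp(-2*I*pi/5) + exp(4*I*pi/5) + 3*exp(2*I*pi/5))] = 10/5 = 2
  <chi_rho, chi_3> = (1/5)[1*(9)*conj(1) + 1*(1 + 2*exp(-2*I*pi/5) + exp(-4*I*pi/5) + 2*exp(4*I*pi/5) + 3*exp(2*I*pi/5))*conj(exp(-4*I*pi/5)) + 1*(1 + 2*exp(-2*I*pi/5) + 2*exp(-4*I*pi/5) + exp(2*I*pi/5) + 3*exp(4*I*pi/5))*conj(exp(2*I*pi/5)) + 1*(1 + 3*exp(-4*I*pi/5) + exp(-2*I*pi/5) + 2*exp(4*I*pi/5) + 2*exp(2*I*pi/5))*conj(exp(-2*I*pi/5)) + 1*(1 + 3*exp(-2*I*pi/5) + 2*exp(-4*I*pi/5) + exp(4*I*pi/5) + 2*exp(2*I*pi/5))*conj(exp(4*I*pi/5))]
      = (1/5)[(9) + (1 + 2*exp(-2*I*pi/5) + 3*exp(-4*I*pi/5) + exp(4*I*pi/5) + 2*exp(2*I*pi/5)) + (1 + 2*exp(-4*I*pi/5) + exp(-2*I*pi/5) + 2*exp(4*I*pi/5) + 3*exp(2*I*pi/5)) + (1 + 3*exp(-2*I*pi/5) + 2*exp(-4*I*pi/5) + exp(2*I*pi/5) + 2*exp(4*I*pi/5)) + (1 + 2*exp(-2*I*pi/5) + exp(-4*I*pi/5) + 3*exp(4*I*pi/5) + 2*exp(2*I*pi/5))] = 5/5 = 1
  <chi_rho, chi_4> = (1/5)[1*(9)*conj(1) + 1*(1 + 2*exp(-2*I*pi/5) + exp(-4*I*pi/5) + 2*exp(4*I*pi/5) + 3*exp(2*I*pi/5))*conj(exp(-2*I*pi/5)) + 1*(1 + 2*exp(-2*I*pi/5) + 2*exp(-4*I*pi/5) + exp(2*I*pi/5) + 3*exp(4*I*pi/5))*conj(exp(-4*I*pi/5)) + 1*(1 + 3*exp(-4*I*pi/5) + exp(-2*I*pi/5) + 2*exp(4*I*pi/5) + 2*exp(2*I*pi/5))*conj(exp(4*I*pi/5)) + 1*(1 + 3*exp(-2*I*pi/5) + 2*exp(-4*I*pi/5) + exp(4*I*pi/5) + 2*exp(2*I*pi/5))*conj(exp(2*I*pi/5))]
      = (1/5)[(9) + (2 + 2*exp(-4*I*pi/5) + exp(-2*I*pi/5) + exp(2*I*pi/5) + 3*exp(4*I*pi/5)) + (2 + 3*exp(-2*I*pi/5) + exp(-4*I*pi/5) + exp(4*I*pi/5) + 2*exp(2*I*pi/5)) + (2 + 2*exp(-2*I*pi/5) + exp(-4*I*pi/5) + exp(4*I*pi/5) + 3*exp(2*I*pi/5)) + (2 + 3*exp(-4*I*pi/5) + exp(-2*I*pi/5) + exp(2*I*pi/5) + 2*exp(4*I*pi/5))] = 10/5 = 2
(Exp terms are combined using exp(i*s)*conj(exp(i*t)) = exp(i*(s-t)), and sums of them are collapsed using the identity that for every m > 1 the m distinct m-th roots of unity sum to 0, e.g. 1 + exp(2*I*pi/3) + exp(-2*I*pi/3) = 0.)
Dimension check: dim(rho) = sum (mult * dim) = 1*1 + 3*1 + 2*1 + 1*1 + 2*1 = 9 = chi_rho(e) = 9.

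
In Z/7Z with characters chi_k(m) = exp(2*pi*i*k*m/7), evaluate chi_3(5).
chi_3(5) = zeta_7^15 = exp(2*I*pi/7)

Argument: chi_3(5) = zeta_7^(3*5) = zeta_7^15. Since zeta_7^7 = 1, this equals zeta_7^1 = exp(2*pi*i*1/7) = exp(2*I*pi/7).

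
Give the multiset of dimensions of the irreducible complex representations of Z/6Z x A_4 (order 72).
Dimensions: 1, 1, 1, 1, 1, 1, 1, 1, 1, 1, 1, 1, 1, 1, 1, 1, 1, 1, 3, 3, 3, 3, 3, 3

There are 24 irreducibles (= number of conjugacy classes). Their dimensions d_i satisfy sum d_i^2 = |G| = 72: 1 + 1 + 1 + 1 + 1 + 1 + 1 + 1 + 1 + 1 + 1 + 1 + 1 + 1 + 1 + 1 + 1 + 1 + 9 + 9 + 9 + 9 + 9 + 9 = 72. (For the product with Z/6Z: each of the 6 1-dim characters of Z/6Z tensors with each irrep of A_4, giving 6 copies of each A_4-dimension.)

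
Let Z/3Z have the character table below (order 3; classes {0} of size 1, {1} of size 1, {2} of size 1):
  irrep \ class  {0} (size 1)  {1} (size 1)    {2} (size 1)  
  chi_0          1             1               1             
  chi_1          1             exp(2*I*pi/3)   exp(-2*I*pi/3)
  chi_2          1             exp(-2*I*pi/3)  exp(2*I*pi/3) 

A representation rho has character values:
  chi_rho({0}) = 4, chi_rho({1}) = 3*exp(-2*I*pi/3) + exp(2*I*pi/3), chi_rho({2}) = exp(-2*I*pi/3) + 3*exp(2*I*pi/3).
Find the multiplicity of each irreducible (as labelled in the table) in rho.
Multiplicities: chi_0: 0, chi_1: 1, chi_2: 3.

Reasoning: Use <chi_rho, chi> = (1/|G|) sum_C |C| * chi_rho(C) * conj(chi(C)) with |G| = 3 for each irreducible chi in the table:
  <chi_rho, chi_0> = (1/3)[1*(4)*conj(1) + 1*(3*exp(-2*I*pi/3) + exp(2*I*pi/3))*conj(1) + 1*(exp(-2*I*pi/3) + 3*exp(2*I*pi/3))*conj(1)]
      = (1/3)[(4) + (3*exp(-2*I*pi/3) + exp(2*I*pi/3)) + (exp(-2*I*pi/3) + 3*exp(2*I*pi/3))] = 0/3 = 0
  <chi_rho, chi_1> = (1/3)[1*(4)*conj(1) + 1*(3*exp(-2*I*pi/3) + exp(2*I*pi/3))*conj(exp(2*I*pi/3)) + 1*(exp(-2*I*pi/3) + 3*exp(2*I*pi/3))*conj(exp(-2*I*pi/3))]
      = (1/3)[(4) + (1 + 3*exp(2*I*pi/3)) + (1 + 3*exp(-2*I*pi/3))] = 3/3 = 1
  <chi_rho, chi_2> = (1/3)[1*(4)*conj(1) + 1*(3*exp(-2*I*pi/3) + exp(2*I*pi/3))*conj(exp(-2*I*pi/3)) + 1*(exp(-2*I*pi/3) + 3*exp(2*I*pi/3))*conj(exp(2*I*pi/3))]
      = (1/3)[(4) + (3 + exp(-2*I*pi/3)) + (3 + exp(2*I*pi/3))] = 9/3 = 3
(Exp terms are combined using exp(i*s)*conj(exp(i*t)) = exp(i*(s-t)), and sums of them are collapsed using the identity that for every m > 1 the m distinct m-th roots of unity sum to 0, e.g. 1 + exp(2*I*pi/3) + exp(-2*I*pi/3) = 0.)
Dimension check: dim(rho) = sum (mult * dim) = 0*1 + 1*1 + 3*1 = 4 = chi_rho(e) = 4.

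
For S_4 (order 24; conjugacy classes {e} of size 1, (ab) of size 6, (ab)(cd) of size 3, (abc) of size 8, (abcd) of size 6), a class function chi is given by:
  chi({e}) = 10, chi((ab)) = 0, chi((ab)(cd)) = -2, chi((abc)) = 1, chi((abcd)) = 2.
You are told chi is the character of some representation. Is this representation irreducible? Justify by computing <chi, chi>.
Not irreducible (reducible): <chi, chi> = 6 > 1.

Reasoning: <chi, chi> = (1/|G|) sum_C |C| * |chi(C)|^2 = (1/24)[1*|10|^2 + 6*|0|^2 + 3*|-2|^2 + 8*|1|^2 + 6*|2|^2]
  = (1/24)[(100) + (0) + (12) + (8) + (24)] = 144/24 = 6.
A character is irreducible iff <chi, chi> = 1, so this representation is reducible.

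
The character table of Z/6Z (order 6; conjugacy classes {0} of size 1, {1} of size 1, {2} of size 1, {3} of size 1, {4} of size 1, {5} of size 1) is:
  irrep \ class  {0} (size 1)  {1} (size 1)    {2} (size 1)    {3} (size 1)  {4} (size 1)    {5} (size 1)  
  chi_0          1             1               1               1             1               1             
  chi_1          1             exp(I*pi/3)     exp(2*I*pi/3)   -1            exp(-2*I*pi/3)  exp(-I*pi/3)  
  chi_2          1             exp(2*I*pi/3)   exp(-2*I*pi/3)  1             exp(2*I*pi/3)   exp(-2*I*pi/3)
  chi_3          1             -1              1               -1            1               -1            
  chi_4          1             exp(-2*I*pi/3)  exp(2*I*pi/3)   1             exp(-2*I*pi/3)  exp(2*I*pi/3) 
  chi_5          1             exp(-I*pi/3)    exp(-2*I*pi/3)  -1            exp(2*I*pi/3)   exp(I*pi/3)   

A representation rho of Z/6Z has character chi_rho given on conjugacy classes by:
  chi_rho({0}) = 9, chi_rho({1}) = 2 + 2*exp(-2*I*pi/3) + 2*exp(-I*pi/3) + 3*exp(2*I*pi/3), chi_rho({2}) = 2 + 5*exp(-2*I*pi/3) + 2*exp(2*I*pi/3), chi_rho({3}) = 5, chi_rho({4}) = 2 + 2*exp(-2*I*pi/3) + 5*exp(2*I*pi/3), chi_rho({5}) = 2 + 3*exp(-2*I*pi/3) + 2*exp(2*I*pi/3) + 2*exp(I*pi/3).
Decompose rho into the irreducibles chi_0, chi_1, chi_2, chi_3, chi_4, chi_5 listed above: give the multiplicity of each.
Multiplicities: chi_0: 2, chi_1: 0, chi_2: 3, chi_3: 0, chi_4: 2, chi_5: 2.

Argument: Use <chi_rho, chi> = (1/|G|) sum_C |C| * chi_rho(C) * conj(chi(C)) with |G| = 6 for each irreducible chi in the table:
  <chi_rho, chi_0> = (1/6)[1*(9)*conj(1) + 1*(2 + 2*exp(-2*I*pi/3) + 2*exp(-I*pi/3) + 3*exp(2*I*pi/3))*conj(1) + 1*(2 + 5*exp(-2*I*pi/3) + 2*exp(2*I*pi/3))*conj(1) + 1*(5)*conj(1) + 1*(2 + 2*exp(-2*I*pi/3) + 5*exp(2*I*pi/3))*conj(1) + 1*(2 + 3*exp(-2*I*pi/3) + 2*exp(2*I*pi/3) + 2*exp(I*pi/3))*conj(1)]
      = (1/6)[(9) + (2 + 2*exp(-2*I*pi/3) + 2*exp(-I*pi/3) + 3*exp(2*I*pi/3)) + (2 + 5*exp(-2*I*pi/3) + 2*exp(2*I*pi/3)) + (5) + (2 + 2*exp(-2*I*pi/3) + 5*exp(2*I*pi/3)) + (2 + 3*exp(-2*I*pi/3) + 2*exp(2*I*pi/3) + 2*exp(I*pi/3))] = 12/6 = 2
  <chi_rho, chi_1> = (1/6)[1*(9)*conj(1) + 1*(2 + 2*exp(-2*I*pi/3) + 2*exp(-I*pi/3) + 3*exp(2*I*pi/3))*conj(exp(I*pi/3)) + 1*(2 + 5*exp(-2*I*pi/3) + 2*exp(2*I*pi/3))*conj(exp(2*I*pi/3)) + 1*(5)*conj(-1) + 1*(2 + 2*exp(-2*I*pi/3) + 5*exp(2*I*pi/3))*conj(exp(-2*I*pi/3)) + 1*(2 + 3*exp(-2*I*pi/3) + 2*exp(2*I*pi/3) + 2*exp(I*pi/3))*conj(exp(-I*pi/3))]
      = (1/6)[(9) + (-2 + 2*exp(-2*I*pi/3) + 2*exp(-I*pi/3) + 3*exp(I*pi/3)) + (2 + 2*exp(-2*I*pi/3) + 5*exp(2*I*pi/3)) + (-5) + (2 + 5*exp(-2*I*pi/3) + 2*exp(2*I*pi/3)) + (-2 + 3*exp(-I*pi/3) + 2*exp(2*I*pi/3) + 2*exp(I*pi/3))] = 0/6 = 0
  <chi_rho, chi_2> = (1/6)[1*(9)*conj(1) + 1*(2 + 2*exp(-2*I*pi/3) + 2*exp(-I*pi/3) + 3*exp(2*I*pi/3))*conj(exp(2*I*pi/3)) + 1*(2 + 5*exp(-2*I*pi/3) + 2*exp(2*I*pi/3))*conj(exp(-2*I*pi/3)) + 1*(5)*conj(1) + 1*(2 + 2*exp(-2*I*pi/3) + 5*exp(2*I*pi/3))*conj(exp(2*I*pi/3)) + 1*(2 + 3*exp(-2*I*pi/3) + 2*exp(2*I*pi/3) + 2*exp(I*pi/3))*conj(exp(-2*I*pi/3))]
      = (1/6)[(9) + (-1) + (3) + (5) + (3) + (-1)] = 18/6 = 3
  <chi_rho, chi_3> = (1/6)[1*(9)*conj(1) + 1*(2 + 2*exp(-2*I*pi/3) + 2*exp(-I*pi/3) + 3*exp(2*I*pi/3))*conj(-1) + 1*(2 + 5*exp(-2*I*pi/3) + 2*exp(2*I*pi/3))*conj(1) + 1*(5)*conj(-1) + 1*(2 + 2*exp(-2*I*pi/3) + 5*exp(2*I*pi/3))*conj(1) + 1*(2 + 3*exp(-2*I*pi/3) + 2*exp(2*I*pi/3) + 2*exp(I*pi/3))*conj(-1)]
      = (1/6)[(9) + (-2 - 3*exp(2*I*pi/3) - 2*exp(-I*pi/3) - 2*exp(-2*I*pi/3)) + (2 + 5*exp(-2*I*pi/3) + 2*exp(2*I*pi/3)) + (-5) + (2 + 2*exp(-2*I*pi/3) + 5*exp(2*I*pi/3)) + (-2 - 2*exp(I*pi/3) - 2*exp(2*I*pi/3) - 3*exp(-2*I*pi/3))] = 0/6 = 0
  <chi_rho, chi_4> = (1/6)[1*(9)*conj(1) + 1*(2 + 2*exp(-2*I*pi/3) + 2*exp(-I*pi/3) + 3*exp(2*I*pi/3))*conj(exp(-2*I*pi/3)) + 1*(2 + 5*exp(-2*I*pi/3) + 2*exp(2*I*pi/3))*conj(exp(2*I*pi/3)) + 1*(5)*conj(1) + 1*(2 + 2*exp(-2*I*pi/3) + 5*exp(2*I*pi/3))*conj(exp(-2*I*pi/3)) + 1*(2 + 3*exp(-2*I*pi/3) + 2*exp(2*I*pi/3) + 2*exp(I*pi/3))*conj(exp(2*I*pi/3))]
      = (1/6)[(9) + (2 + 3*exp(-2*I*pi/3) + 2*exp(2*I*pi/3) + 2*exp(I*pi/3)) + (2 + 2*exp(-2*I*pi/3) + 5*exp(2*I*pi/3)) + (5) + (2 + 5*exp(-2*I*pi/3) + 2*exp(2*I*pi/3)) + (2 + 2*exp(-2*I*pi/3) + 2*exp(-I*pi/3) + 3*exp(2*I*pi/3))] = 12/6 = 2
  <chi_rho, chi_5> = (1/6)[1*(9)*conj(1) + 1*(2 + 2*exp(-2*I*pi/3) + 2*exp(-I*pi/3) + 3*exp(2*I*pi/3))*conj(exp(-I*pi/3)) + 1*(2 + 5*exp(-2*I*pi/3) + 2*exp(2*I*pi/3))*conj(exp(-2*I*pi/3)) + 1*(5)*conj(-1) + 1*(2 + 2*exp(-2*I*pi/3) + 5*exp(2*I*pi/3))*conj(exp(2*I*pi/3)) + 1*(2 + 3*exp(-2*I*pi/3) + 2*exp(2*I*pi/3) + 2*exp(I*pi/3))*conj(exp(I*pi/3))]
      = (1/6)[(9) + (1) + (3) + (-5) + (3) + (1)] = 12/6 = 2
(Exp terms are combined using exp(i*s)*conj(exp(i*t)) = exp(i*(s-t)), and sums of them are collapsed using the identity that for every m > 1 the m distinct m-th roots of unity sum to 0, e.g. 1 + exp(2*I*pi/3) + exp(-2*I*pi/3) = 0.)
Dimension check: dim(rho) = sum (mult * dim) = 2*1 + 0*1 + 3*1 + 0*1 + 2*1 + 2*1 = 9 = chi_rho(e) = 9.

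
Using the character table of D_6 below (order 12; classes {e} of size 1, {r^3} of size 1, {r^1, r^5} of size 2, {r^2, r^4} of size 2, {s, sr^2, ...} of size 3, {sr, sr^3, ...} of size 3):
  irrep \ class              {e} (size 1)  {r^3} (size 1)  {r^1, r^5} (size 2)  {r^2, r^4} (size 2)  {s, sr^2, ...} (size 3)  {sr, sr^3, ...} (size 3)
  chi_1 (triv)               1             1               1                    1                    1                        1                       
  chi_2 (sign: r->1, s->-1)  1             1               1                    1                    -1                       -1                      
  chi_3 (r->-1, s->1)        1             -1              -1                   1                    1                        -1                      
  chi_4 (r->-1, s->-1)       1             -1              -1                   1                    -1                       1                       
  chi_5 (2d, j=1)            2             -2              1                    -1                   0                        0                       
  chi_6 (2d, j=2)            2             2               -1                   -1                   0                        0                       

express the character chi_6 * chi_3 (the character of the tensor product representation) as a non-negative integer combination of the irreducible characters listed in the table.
chi_6 tensor chi_3 = chi_5 (all other irreducibles have multiplicity 0).

Justification: The character of a tensor product is the pointwise product (chi_6 * chi_3)(C) = chi_6(C) * chi_3(C):
  {e}: (2)*(1), {r^3}: (2)*(-1), {r^1, r^5}: (-1)*(-1), {r^2, r^4}: (-1)*(1), {s, sr^2, ...}: (0)*(1), {sr, sr^3, ...}: (0)*(-1)
so (chi_6 * chi_3) takes values
  {e} -> 2, {r^3} -> -2, {r^1, r^5} -> 1, {r^2, r^4} -> -1, {s, sr^2, ...} -> 0, {sr, sr^3, ...} -> 0.
Now take the inner product of this character with each irreducible chi from the table, <chi_6*chi_3, chi> = (1/12) sum_C |C| (chi_6*chi_3)(C) conj(chi(C)):
  <chi_6*chi_3, chi_1> = (1/12)[1*(2)*conj(1) + 1*(-2)*conj(1) + 2*(1)*conj(1) + 2*(-1)*conj(1) + 3*(0)*conj(1) + 3*(0)*conj(1)]
      = (1/12)[(2) + (-2) + (2) + (-2) + (0) + (0)] = 0/12 = 0
  <chi_6*chi_3, chi_2> = (1/12)[1*(2)*conj(1) + 1*(-2)*conj(1) + 2*(1)*conj(1) + 2*(-1)*conj(1) + 3*(0)*conj(-1) + 3*(0)*conj(-1)]
      = (1/12)[(2) + (-2) + (2) + (-2) + (0) + (0)] = 0/12 = 0
  <chi_6*chi_3, chi_3> = (1/12)[1*(2)*conj(1) + 1*(-2)*conj(-1) + 2*(1)*conj(-1) + 2*(-1)*conj(1) + 3*(0)*conj(1) + 3*(0)*conj(-1)]
      = (1/12)[(2) + (2) + (-2) + (-2) + (0) + (0)] = 0/12 = 0
  <chi_6*chi_3, chi_4> = (1/12)[1*(2)*conj(1) + 1*(-2)*conj(-1) + 2*(1)*conj(-1) + 2*(-1)*conj(1) + 3*(0)*conj(-1) + 3*(0)*conj(1)]
      = (1/12)[(2) + (2) + (-2) + (-2) + (0) + (0)] = 0/12 = 0
  <chi_6*chi_3, chi_5> = (1/12)[1*(2)*conj(2) + 1*(-2)*conj(-2) + 2*(1)*conj(1) + 2*(-1)*conj(-1) + 3*(0)*conj(0) + 3*(0)*conj(0)]
      = (1/12)[(4) + (4) + (2) + (2) + (0) + (0)] = 12/12 = 1
  <chi_6*chi_3, chi_6> = (1/12)[1*(2)*conj(2) + 1*(-2)*conj(2) + 2*(1)*conj(-1) + 2*(-1)*conj(-1) + 3*(0)*conj(0) + 3*(0)*conj(0)]
      = (1/12)[(4) + (-4) + (-2) + (2) + (0) + (0)] = 0/12 = 0
Hence the multiplicities are chi_5: 1. Dimension check: dim(chi_6)*dim(chi_3) = 2*1 = 2 and sum (mult * dim) = 1*2 = 2.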